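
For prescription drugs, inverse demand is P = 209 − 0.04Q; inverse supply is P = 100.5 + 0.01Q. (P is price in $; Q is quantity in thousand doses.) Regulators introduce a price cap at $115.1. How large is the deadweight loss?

$12602.50 thousand

Competitive equilibrium: 209 − 0.04Q = 100.5 + 0.01Q → Q* = 2170, P* = 122.2.
At the ceiling P = 115.1, quantity supplied = (115.1 − 100.5)/0.01 = 1460.
Willingness to pay at Q' = 1460: 209 − 0.04·1460 = 150.6.
ΔQ = 2170 − 1460 = 710; wedge = 150.6 − 115.1 = 35.5.
Welfare loss = ½ × 710 × 35.5 = $12602.50 thousand.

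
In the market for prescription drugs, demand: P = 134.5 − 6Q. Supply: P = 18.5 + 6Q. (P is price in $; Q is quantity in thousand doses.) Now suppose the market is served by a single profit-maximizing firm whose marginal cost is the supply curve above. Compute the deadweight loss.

Competitive equilibrium: 134.5 − 6Q = 18.5 + 6Q → Q* = 9.6667, P* = 76.5.
Marginal revenue: MR = 134.5 − 12Q. Set MR = MC: 134.5 − 12Q = 18.5 + 6Q → Q_m = 6.4444.
Price P_m = 134.5 − 6·6.4444 = 95.8336; MC(Q_m) = 18.5 + 6·6.4444 = 57.1664.
Competitive Q* = 9.6667, so ΔQ = 3.2223; wedge = 95.8336 − 57.1664 = 38.6672.
The triangle = ½ × 3.2223 × 38.6672 = $62.30 thousand.

$62.30 thousand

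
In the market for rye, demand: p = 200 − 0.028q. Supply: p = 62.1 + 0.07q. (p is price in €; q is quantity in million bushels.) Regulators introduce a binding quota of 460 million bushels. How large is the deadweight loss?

€43956.90 million

Competitive equilibrium: 200 − 0.028q = 62.1 + 0.07q → q* = 1407.1429, p* = 160.6.
At q = 460: demand price = 200 − 0.028·460 = 187.12; supply price = 62.1 + 0.07·460 = 94.3.
Δq = 1407.1429 − 460 = 947.1429; wedge = 187.12 − 94.3 = 92.82.
Welfare loss = ½ × 947.1429 × 92.82 = €43956.90 million.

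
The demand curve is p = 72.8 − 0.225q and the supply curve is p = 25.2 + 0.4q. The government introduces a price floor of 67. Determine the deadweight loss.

793.24

Competitive equilibrium: 72.8 − 0.225q = 25.2 + 0.4q → q* = 76.16, p* = 55.664.
At the floor p = 67, quantity demanded = (72.8 − 67)/0.225 = 25.7778.
Sellers' marginal cost at q' = 25.7778: 25.2 + 0.4·25.7778 = 35.5111.
Δq = 76.16 − 25.7778 = 50.3822; wedge = 67 − 35.5111 = 31.4889.
DWL = ½ × 50.3822 × 31.4889 = 793.24.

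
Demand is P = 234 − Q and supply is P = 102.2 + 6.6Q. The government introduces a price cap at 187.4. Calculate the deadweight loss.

Competitive equilibrium: 234 − Q = 102.2 + 6.6Q → Q* = 17.3421, P* = 216.6579.
At the ceiling P = 187.4, quantity supplied = (187.4 − 102.2)/6.6 = 12.9091.
Willingness to pay at Q' = 12.9091: 234 − 1·12.9091 = 221.0909.
ΔQ = 17.3421 − 12.9091 = 4.433; wedge = 221.0909 − 187.4 = 33.6909.
The triangle = ½ × 4.433 × 33.6909 = 74.68.

74.68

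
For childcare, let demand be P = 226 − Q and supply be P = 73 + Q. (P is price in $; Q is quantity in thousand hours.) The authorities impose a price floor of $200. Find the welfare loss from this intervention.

$2550.25 thousand

Competitive equilibrium: 226 − Q = 73 + Q → Q* = 76.5, P* = 149.5.
At the floor P = 200, quantity demanded = (226 − 200)/1 = 26.
Sellers' marginal cost at Q' = 26: 73 + 1·26 = 99.
ΔQ = 76.5 − 26 = 50.5; wedge = 200 − 99 = 101.
The triangle = ½ × 50.5 × 101 = $2550.25 thousand.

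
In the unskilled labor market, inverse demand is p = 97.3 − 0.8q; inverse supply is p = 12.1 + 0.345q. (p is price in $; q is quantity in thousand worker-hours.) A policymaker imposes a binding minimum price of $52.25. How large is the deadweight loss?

$187.51 thousand

Competitive equilibrium: 97.3 − 0.8q = 12.1 + 0.345q → q* = 74.41048, p* = 37.77162.
At the floor p = 52.25, quantity demanded = (97.3 − 52.25)/0.8 = 56.3125.
Sellers' marginal cost at q' = 56.3125: 12.1 + 0.345·56.3125 = 31.52781.
Δq = 74.41048 − 56.3125 = 18.09798; wedge = 52.25 − 31.52781 = 20.72219.
DWL = ½ × 18.09798 × 20.72219 = $187.51 thousand.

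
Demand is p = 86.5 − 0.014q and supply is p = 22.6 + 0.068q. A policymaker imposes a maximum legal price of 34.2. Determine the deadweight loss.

Competitive equilibrium: 86.5 − 0.014q = 22.6 + 0.068q → q* = 779.26829, p* = 75.59024.
At the ceiling p = 34.2, quantity supplied = (34.2 − 22.6)/0.068 = 170.58824.
Willingness to pay at q' = 170.58824: 86.5 − 0.014·170.58824 = 84.11176.
Δq = 779.26829 − 170.58824 = 608.68005; wedge = 84.11176 − 34.2 = 49.91176.
The triangle = ½ × 608.68005 × 49.91176 = 15190.15.

15190.15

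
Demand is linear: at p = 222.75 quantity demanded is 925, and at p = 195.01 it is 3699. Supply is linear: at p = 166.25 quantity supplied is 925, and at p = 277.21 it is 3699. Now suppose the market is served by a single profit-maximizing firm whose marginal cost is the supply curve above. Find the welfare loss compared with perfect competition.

2932.66

Demand slope = (195.01 − 222.75)/(3699 − 925) = −0.01, so p = 232 − 0.01q.
Supply slope = (277.21 − 166.25)/(3699 − 925) = 0.04, so p = 129.25 + 0.04q.
Competitive equilibrium: 232 − 0.01q = 129.25 + 0.04q → q* = 2055, p* = 211.45.
Marginal revenue: MR = 232 − 0.02q. Set MR = MC: 232 − 0.02q = 129.25 + 0.04q → q_m = 1712.5.
Price p_m = 232 − 0.01·1712.5 = 214.875; MC(q_m) = 129.25 + 0.04·1712.5 = 197.75.
Competitive q* = 2055, so Δq = 342.5; wedge = 214.875 − 197.75 = 17.125.
Welfare loss = ½ × 342.5 × 17.125 = 2932.66.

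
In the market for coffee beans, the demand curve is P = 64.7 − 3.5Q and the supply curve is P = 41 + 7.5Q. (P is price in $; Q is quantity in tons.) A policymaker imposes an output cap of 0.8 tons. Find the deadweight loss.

$10.09

Competitive equilibrium: 64.7 − 3.5Q = 41 + 7.5Q → Q* = 2.1545, P* = 57.1591.
At Q = 0.8: demand price = 64.7 − 3.5·0.8 = 61.9; supply price = 41 + 7.5·0.8 = 47.
ΔQ = 2.1545 − 0.8 = 1.3545; wedge = 61.9 − 47 = 14.9.
The triangle = ½ × 1.3545 × 14.9 = $10.09.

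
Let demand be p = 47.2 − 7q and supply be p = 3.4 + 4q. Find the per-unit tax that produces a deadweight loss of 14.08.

17.6

Competitive equilibrium: 47.2 − 7q = 3.4 + 4q → q* = 3.9818, p* = 19.3273.
A tax t gives Δq = t/11 and wedge t, so DWL = t²/22.
t²/22 = 14.08 → t² = 309.76 → t = 17.6.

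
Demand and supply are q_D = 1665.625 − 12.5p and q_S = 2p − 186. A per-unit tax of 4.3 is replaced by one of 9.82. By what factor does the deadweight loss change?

In inverse form: demand p = 133.25 − 0.08q, supply p = 93 + 0.5q.
Competitive equilibrium: 133.25 − 0.08q = 93 + 0.5q → q* = 69.3966, p* = 127.6983.
For a per-unit tax t: Δq = t/0.58, so DWL = ½·t·(t/0.58) = t²/1.16.
At t = 4.3: DWL = 15.940. At t = 9.82: DWL = 83.131.
Ratio = (9.82/4.3)² = 5.215.

5.215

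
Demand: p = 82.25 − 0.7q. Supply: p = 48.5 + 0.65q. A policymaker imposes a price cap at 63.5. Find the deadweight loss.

2.50

Competitive equilibrium: 82.25 − 0.7q = 48.5 + 0.65q → q* = 25, p* = 64.75.
At the ceiling p = 63.5, quantity supplied = (63.5 − 48.5)/0.65 = 23.0769.
Willingness to pay at q' = 23.0769: 82.25 − 0.7·23.0769 = 66.0962.
Δq = 25 − 23.0769 = 1.9231; wedge = 66.0962 − 63.5 = 2.5962.
Welfare loss = ½ × 1.9231 × 2.5962 = 2.50.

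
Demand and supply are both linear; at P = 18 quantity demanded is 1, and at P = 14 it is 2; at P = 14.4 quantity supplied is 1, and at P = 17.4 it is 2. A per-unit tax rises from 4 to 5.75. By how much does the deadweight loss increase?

1.22

Demand slope = (14 − 18)/(2 − 1) = −4, so P = 22 − 4Q.
Supply slope = (17.4 − 14.4)/(2 − 1) = 3, so P = 11.4 + 3Q.
Competitive equilibrium: 22 − 4Q = 11.4 + 3Q → Q* = 1.5143, P* = 15.9429.
For a per-unit tax t: ΔQ = t/7, so DWL = ½·t·(t/7) = t²/14.
At t = 4: DWL = 1.143. At t = 5.75: DWL = 2.362.
Increase = 2.362 − 1.143 = 1.22.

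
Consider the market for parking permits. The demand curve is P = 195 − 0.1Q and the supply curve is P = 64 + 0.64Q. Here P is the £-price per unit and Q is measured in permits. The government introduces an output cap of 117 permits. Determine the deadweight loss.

Competitive equilibrium: 195 − 0.1Q = 64 + 0.64Q → Q* = 177.027, P* = 177.2973.
At Q = 117: demand price = 195 − 0.1·117 = 183.3; supply price = 64 + 0.64·117 = 138.88.
ΔQ = 177.027 − 117 = 60.027; wedge = 183.3 − 138.88 = 44.42.
DWL = ½ × 60.027 × 44.42 = £1333.20.

£1333.20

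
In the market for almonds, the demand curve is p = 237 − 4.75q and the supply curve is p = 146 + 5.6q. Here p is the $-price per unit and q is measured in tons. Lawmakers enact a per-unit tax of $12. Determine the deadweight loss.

Competitive equilibrium: 237 − 4.75q = 146 + 5.6q → q* = 8.7923, p* = 195.2367.
With the tax, the buyer price exceeds the seller price by 12: (237 − 4.75q) − (146 + 5.6q) = 12 → q' = 7.6329.
Δq = 8.7923 − 7.6329 = 1.1594; the wedge equals the tax, 12.
Welfare loss = ½ × 1.1594 × 12 = $6.96.

$6.96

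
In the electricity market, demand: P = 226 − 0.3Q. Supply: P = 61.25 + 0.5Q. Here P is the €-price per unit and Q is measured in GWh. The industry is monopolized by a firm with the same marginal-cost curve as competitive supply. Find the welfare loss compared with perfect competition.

€1261.79

Competitive equilibrium: 226 − 0.3Q = 61.25 + 0.5Q → Q* = 205.9375, P* = 164.2188.
Marginal revenue: MR = 226 − 0.6Q. Set MR = MC: 226 − 0.6Q = 61.25 + 0.5Q → Q_m = 149.7727.
Price P_m = 226 − 0.3·149.7727 = 181.0682; MC(Q_m) = 61.25 + 0.5·149.7727 = 136.1364.
Competitive Q* = 205.9375, so ΔQ = 56.1648; wedge = 181.0682 − 136.1364 = 44.9318.
DWL = ½ × 56.1648 × 44.9318 = €1261.79.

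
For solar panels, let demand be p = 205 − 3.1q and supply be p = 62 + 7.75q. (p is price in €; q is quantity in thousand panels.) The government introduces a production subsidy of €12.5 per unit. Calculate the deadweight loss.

€7.20 thousand

Competitive equilibrium: 205 − 3.1q = 62 + 7.75q → q* = 13.1797, p* = 164.1429.
The subsidy lowers effective supply by 12.5: p = 49.5 + 7.75q.
New quantity: 205 − 3.1q = 49.5 + 7.75q → q' = 14.3318.
Overproduction Δq = 14.3318 − 13.1797 = 1.1521; wedge = subsidy = 12.5.
The triangle = ½ × 1.1521 × 12.5 = €7.20 thousand.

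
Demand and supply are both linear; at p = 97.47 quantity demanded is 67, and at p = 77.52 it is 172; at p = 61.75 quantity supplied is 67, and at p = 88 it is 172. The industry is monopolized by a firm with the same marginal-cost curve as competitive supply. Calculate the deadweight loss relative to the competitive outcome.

439.38

Demand slope = (77.52 − 97.47)/(172 − 67) = −0.19, so p = 110.2 − 0.19q.
Supply slope = (88 − 61.75)/(172 − 67) = 0.25, so p = 45 + 0.25q.
Competitive equilibrium: 110.2 − 0.19q = 45 + 0.25q → q* = 148.1818, p* = 82.0455.
Marginal revenue: MR = 110.2 − 0.38q. Set MR = MC: 110.2 − 0.38q = 45 + 0.25q → q_m = 103.4921.
Price p_m = 110.2 − 0.19·103.4921 = 90.5365; MC(q_m) = 45 + 0.25·103.4921 = 70.873.
Competitive q* = 148.1818, so Δq = 44.6897; wedge = 90.5365 − 70.873 = 19.6635.
Deadweight loss = ½ × 44.6897 × 19.6635 = 439.38.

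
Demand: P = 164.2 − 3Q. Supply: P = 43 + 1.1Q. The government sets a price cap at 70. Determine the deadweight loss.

Competitive equilibrium: 164.2 − 3Q = 43 + 1.1Q → Q* = 29.561, P* = 75.5171.
At the ceiling P = 70, quantity supplied = (70 − 43)/1.1 = 24.5455.
Willingness to pay at Q' = 24.5455: 164.2 − 3·24.5455 = 90.5635.
ΔQ = 29.561 − 24.5455 = 5.0155; wedge = 90.5635 − 70 = 20.5635.
Welfare loss = ½ × 5.0155 × 20.5635 = 51.57.

51.57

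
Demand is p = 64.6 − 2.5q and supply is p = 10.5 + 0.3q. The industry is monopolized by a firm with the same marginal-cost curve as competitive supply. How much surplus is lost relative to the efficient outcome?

116.29

Competitive equilibrium: 64.6 − 2.5q = 10.5 + 0.3q → q* = 19.3214, p* = 16.2964.
Marginal revenue: MR = 64.6 − 5q. Set MR = MC: 64.6 − 5q = 10.5 + 0.3q → q_m = 10.2075.
Price p_m = 64.6 − 2.5·10.2075 = 39.0813; MC(q_m) = 10.5 + 0.3·10.2075 = 13.5623.
Competitive q* = 19.3214, so Δq = 9.1139; wedge = 39.0813 − 13.5623 = 25.519.
Welfare loss = ½ × 9.1139 × 25.519 = 116.29.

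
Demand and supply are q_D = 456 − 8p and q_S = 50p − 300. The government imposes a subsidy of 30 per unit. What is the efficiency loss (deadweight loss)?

3103.45

In inverse form: demand p = 57 − 0.125q, supply p = 6 + 0.02q.
Competitive equilibrium: 57 − 0.125q = 6 + 0.02q → q* = 351.7241, p* = 13.0345.
The subsidy lowers effective supply by 30: p = 0.02q − 24.
New quantity: 57 − 0.125q = 0.02q − 24 → q' = 558.6207.
Overproduction Δq = 558.6207 − 351.7241 = 206.8966; wedge = subsidy = 30.
Welfare loss = ½ × 206.8966 × 30 = 3103.45.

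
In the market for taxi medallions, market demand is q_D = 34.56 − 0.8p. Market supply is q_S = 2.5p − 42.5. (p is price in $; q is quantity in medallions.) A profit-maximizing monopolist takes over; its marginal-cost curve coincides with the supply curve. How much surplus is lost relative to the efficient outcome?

$38.65

In inverse form: demand p = 43.2 − 1.25q, supply p = 17 + 0.4q.
Competitive equilibrium: 43.2 − 1.25q = 17 + 0.4q → q* = 15.8788, p* = 23.3515.
Marginal revenue: MR = 43.2 − 2.5q. Set MR = MC: 43.2 − 2.5q = 17 + 0.4q → q_m = 9.0345.
Price p_m = 43.2 − 1.25·9.0345 = 31.9069; MC(q_m) = 17 + 0.4·9.0345 = 20.6138.
Competitive q* = 15.8788, so Δq = 6.8443; wedge = 31.9069 − 20.6138 = 11.2931.
Deadweight loss = ½ × 6.8443 × 11.2931 = $38.65.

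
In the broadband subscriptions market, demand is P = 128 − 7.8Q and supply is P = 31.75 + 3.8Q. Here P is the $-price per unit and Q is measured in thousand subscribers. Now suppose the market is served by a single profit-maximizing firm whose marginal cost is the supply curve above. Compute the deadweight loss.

Competitive equilibrium: 128 − 7.8Q = 31.75 + 3.8Q → Q* = 8.2974, P* = 63.2802.
Marginal revenue: MR = 128 − 15.6Q. Set MR = MC: 128 − 15.6Q = 31.75 + 3.8Q → Q_m = 4.9613.
Price P_m = 128 − 7.8·4.9613 = 89.3019; MC(Q_m) = 31.75 + 3.8·4.9613 = 50.6029.
Competitive Q* = 8.2974, so ΔQ = 3.3361; wedge = 89.3019 − 50.6029 = 38.699.
The triangle = ½ × 3.3361 × 38.699 = $64.55 thousand.

$64.55 thousand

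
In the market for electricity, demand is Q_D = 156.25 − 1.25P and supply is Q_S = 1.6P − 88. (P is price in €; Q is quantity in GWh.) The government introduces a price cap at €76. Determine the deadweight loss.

In inverse form: demand P = 125 − 0.8Q, supply P = 55 + 0.625Q.
Competitive equilibrium: 125 − 0.8Q = 55 + 0.625Q → Q* = 49.1228, P* = 85.7018.
At the ceiling P = 76, quantity supplied = (76 − 55)/0.625 = 33.6.
Willingness to pay at Q' = 33.6: 125 − 0.8·33.6 = 98.12.
ΔQ = 49.1228 − 33.6 = 15.5228; wedge = 98.12 − 76 = 22.12.
DWL = ½ × 15.5228 × 22.12 = €171.68.

€171.68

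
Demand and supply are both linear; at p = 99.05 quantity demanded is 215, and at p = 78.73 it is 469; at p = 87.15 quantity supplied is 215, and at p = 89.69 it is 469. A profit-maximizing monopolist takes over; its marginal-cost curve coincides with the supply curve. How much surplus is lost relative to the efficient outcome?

Demand slope = (78.73 − 99.05)/(469 − 215) = −0.08, so p = 116.25 − 0.08q.
Supply slope = (89.69 − 87.15)/(469 − 215) = 0.01, so p = 85 + 0.01q.
Competitive equilibrium: 116.25 − 0.08q = 85 + 0.01q → q* = 347.2222, p* = 88.4722.
Marginal revenue: MR = 116.25 − 0.16q. Set MR = MC: 116.25 − 0.16q = 85 + 0.01q → q_m = 183.8235.
Price p_m = 116.25 − 0.08·183.8235 = 101.5441; MC(q_m) = 85 + 0.01·183.8235 = 86.8382.
Competitive q* = 347.2222, so Δq = 163.3987; wedge = 101.5441 − 86.8382 = 14.7059.
DWL = ½ × 163.3987 × 14.7059 = 1201.46.

1201.46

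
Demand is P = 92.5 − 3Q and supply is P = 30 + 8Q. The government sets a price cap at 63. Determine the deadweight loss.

Competitive equilibrium: 92.5 − 3Q = 30 + 8Q → Q* = 5.6818, P* = 75.4545.
At the ceiling P = 63, quantity supplied = (63 − 30)/8 = 4.125.
Willingness to pay at Q' = 4.125: 92.5 − 3·4.125 = 80.125.
ΔQ = 5.6818 − 4.125 = 1.5568; wedge = 80.125 − 63 = 17.125.
Welfare loss = ½ × 1.5568 × 17.125 = 13.33.

13.33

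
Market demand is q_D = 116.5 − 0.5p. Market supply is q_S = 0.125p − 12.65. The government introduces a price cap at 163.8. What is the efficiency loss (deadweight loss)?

143.38

In inverse form: demand p = 233 − 2q, supply p = 101.2 + 8q.
Competitive equilibrium: 233 − 2q = 101.2 + 8q → q* = 13.18, p* = 206.64.
At the ceiling p = 163.8, quantity supplied = (163.8 − 101.2)/8 = 7.825.
Willingness to pay at q' = 7.825: 233 − 2·7.825 = 217.35.
Δq = 13.18 − 7.825 = 5.355; wedge = 217.35 − 163.8 = 53.55.
Deadweight loss = ½ × 5.355 × 53.55 = 143.38.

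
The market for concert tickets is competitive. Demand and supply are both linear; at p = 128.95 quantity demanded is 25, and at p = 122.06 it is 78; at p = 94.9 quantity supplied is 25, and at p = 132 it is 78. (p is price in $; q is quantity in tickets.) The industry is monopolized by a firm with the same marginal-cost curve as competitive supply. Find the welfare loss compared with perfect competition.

$33.17

Demand slope = (122.06 − 128.95)/(78 − 25) = −0.13, so p = 132.2 − 0.13q.
Supply slope = (132 − 94.9)/(78 − 25) = 0.7, so p = 77.4 + 0.7q.
Competitive equilibrium: 132.2 − 0.13q = 77.4 + 0.7q → q* = 66.0241, p* = 123.6169.
Marginal revenue: MR = 132.2 − 0.26q. Set MR = MC: 132.2 − 0.26q = 77.4 + 0.7q → q_m = 57.0833.
Price p_m = 132.2 − 0.13·57.0833 = 124.7792; MC(q_m) = 77.4 + 0.7·57.0833 = 117.3583.
Competitive q* = 66.0241, so Δq = 8.9408; wedge = 124.7792 − 117.3583 = 7.4209.
Welfare loss = ½ × 8.9408 × 7.4209 = $33.17.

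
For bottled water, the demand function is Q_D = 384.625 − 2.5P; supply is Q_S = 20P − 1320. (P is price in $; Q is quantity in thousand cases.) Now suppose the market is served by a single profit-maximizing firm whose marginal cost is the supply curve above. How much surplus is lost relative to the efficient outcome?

In inverse form: demand P = 153.85 − 0.4Q, supply P = 66 + 0.05Q.
Competitive equilibrium: 153.85 − 0.4Q = 66 + 0.05Q → Q* = 195.2222, P* = 75.7611.
Marginal revenue: MR = 153.85 − 0.8Q. Set MR = MC: 153.85 − 0.8Q = 66 + 0.05Q → Q_m = 103.3529.
Price P_m = 153.85 − 0.4·103.3529 = 112.5088; MC(Q_m) = 66 + 0.05·103.3529 = 71.1676.
Competitive Q* = 195.2222, so ΔQ = 91.8693; wedge = 112.5088 − 71.1676 = 41.3412.
Deadweight loss = ½ × 91.8693 × 41.3412 = $1898.99 thousand.

$1898.99 thousand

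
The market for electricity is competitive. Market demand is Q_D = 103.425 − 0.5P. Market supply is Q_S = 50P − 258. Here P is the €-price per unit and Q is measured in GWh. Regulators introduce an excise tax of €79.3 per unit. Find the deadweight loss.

In inverse form: demand P = 206.85 − 2Q, supply P = 5.16 + 0.02Q.
Competitive equilibrium: 206.85 − 2Q = 5.16 + 0.02Q → Q* = 99.8465, P* = 7.1569.
With the tax, the buyer price exceeds the seller price by 79.3: (206.85 − 2Q) − (5.16 + 0.02Q) = 79.3 → Q' = 60.5891.
ΔQ = 99.8465 − 60.5891 = 39.2574; the wedge equals the tax, 79.3.
Welfare loss = ½ × 39.2574 × 79.3 = €1556.56.

€1556.56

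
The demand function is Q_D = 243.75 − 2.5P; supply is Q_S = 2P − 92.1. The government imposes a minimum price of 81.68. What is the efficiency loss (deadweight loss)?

139.66

In inverse form: demand P = 97.5 − 0.4Q, supply P = 46.05 + 0.5Q.
Competitive equilibrium: 97.5 − 0.4Q = 46.05 + 0.5Q → Q* = 57.1667, P* = 74.6333.
At the floor P = 81.68, quantity demanded = (97.5 − 81.68)/0.4 = 39.55.
Sellers' marginal cost at Q' = 39.55: 46.05 + 0.5·39.55 = 65.825.
ΔQ = 57.1667 − 39.55 = 17.6167; wedge = 81.68 − 65.825 = 15.855.
Welfare loss = ½ × 17.6167 × 15.855 = 139.66.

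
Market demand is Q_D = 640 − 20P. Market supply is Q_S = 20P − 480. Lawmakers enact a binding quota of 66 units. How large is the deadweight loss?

In inverse form: demand P = 32 − 0.05Q, supply P = 24 + 0.05Q.
Competitive equilibrium: 32 − 0.05Q = 24 + 0.05Q → Q* = 80, P* = 28.
At Q = 66: demand price = 32 − 0.05·66 = 28.7; supply price = 24 + 0.05·66 = 27.3.
ΔQ = 80 − 66 = 14; wedge = 28.7 − 27.3 = 1.4.
DWL = ½ × 14 × 1.4 = 9.80.

9.80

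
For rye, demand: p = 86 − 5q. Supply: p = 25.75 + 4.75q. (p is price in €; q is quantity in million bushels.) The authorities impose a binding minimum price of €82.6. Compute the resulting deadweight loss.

Competitive equilibrium: 86 − 5q = 25.75 + 4.75q → q* = 6.1795, p* = 55.1026.
At the floor p = 82.6, quantity demanded = (86 − 82.6)/5 = 0.68.
Sellers' marginal cost at q' = 0.68: 25.75 + 4.75·0.68 = 28.98.
Δq = 6.1795 − 0.68 = 5.4995; wedge = 82.6 − 28.98 = 53.62.
Deadweight loss = ½ × 5.4995 × 53.62 = €147.44 million.

€147.44 million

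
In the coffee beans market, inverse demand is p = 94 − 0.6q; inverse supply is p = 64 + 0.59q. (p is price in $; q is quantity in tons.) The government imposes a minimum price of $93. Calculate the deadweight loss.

$329.80

Competitive equilibrium: 94 − 0.6q = 64 + 0.59q → q* = 25.2101, p* = 78.8739.
At the floor p = 93, quantity demanded = (94 − 93)/0.6 = 1.6667.
Sellers' marginal cost at q' = 1.6667: 64 + 0.59·1.6667 = 64.9834.
Δq = 25.2101 − 1.6667 = 23.5434; wedge = 93 − 64.9834 = 28.0166.
DWL = ½ × 23.5434 × 28.0166 = $329.80.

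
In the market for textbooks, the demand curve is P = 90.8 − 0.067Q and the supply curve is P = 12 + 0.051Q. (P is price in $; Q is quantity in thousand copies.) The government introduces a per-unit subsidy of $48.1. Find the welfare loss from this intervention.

$9803.43 thousand

Competitive equilibrium: 90.8 − 0.067Q = 12 + 0.051Q → Q* = 667.7966, P* = 46.0576.
The subsidy lowers effective supply by 48.1: P = 0.051Q − 36.1.
New quantity: 90.8 − 0.067Q = 0.051Q − 36.1 → Q' = 1075.4237.
Overproduction ΔQ = 1075.4237 − 667.7966 = 407.6271; wedge = subsidy = 48.1.
Deadweight loss = ½ × 407.6271 × 48.1 = $9803.43 thousand.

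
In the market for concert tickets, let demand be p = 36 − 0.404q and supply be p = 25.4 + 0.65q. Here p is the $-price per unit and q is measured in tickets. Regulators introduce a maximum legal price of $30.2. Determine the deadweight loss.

$3.76

Competitive equilibrium: 36 − 0.404q = 25.4 + 0.65q → q* = 10.0569, p* = 31.937.
At the ceiling p = 30.2, quantity supplied = (30.2 − 25.4)/0.65 = 7.3846.
Willingness to pay at q' = 7.3846: 36 − 0.404·7.3846 = 33.0166.
Δq = 10.0569 − 7.3846 = 2.6723; wedge = 33.0166 − 30.2 = 2.8166.
DWL = ½ × 2.6723 × 2.8166 = $3.76.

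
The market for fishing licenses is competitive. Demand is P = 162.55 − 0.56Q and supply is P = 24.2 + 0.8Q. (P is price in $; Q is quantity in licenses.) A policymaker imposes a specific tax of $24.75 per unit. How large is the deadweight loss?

Competitive equilibrium: 162.55 − 0.56Q = 24.2 + 0.8Q → Q* = 101.7279, P* = 105.5824.
With the tax, the buyer price exceeds the seller price by 24.75: (162.55 − 0.56Q) − (24.2 + 0.8Q) = 24.75 → Q' = 83.5294.
ΔQ = 101.7279 − 83.5294 = 18.1985; the wedge equals the tax, 24.75.
Welfare loss = ½ × 18.1985 × 24.75 = $225.21.

$225.21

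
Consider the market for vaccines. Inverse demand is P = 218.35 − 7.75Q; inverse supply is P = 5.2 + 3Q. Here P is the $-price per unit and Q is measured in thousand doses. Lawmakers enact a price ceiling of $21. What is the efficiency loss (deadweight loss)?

Competitive equilibrium: 218.35 − 7.75Q = 5.2 + 3Q → Q* = 19.82791, P* = 64.68372.
At the ceiling P = 21, quantity supplied = (21 − 5.2)/3 = 5.26667.
Willingness to pay at Q' = 5.26667: 218.35 − 7.75·5.26667 = 177.53331.
ΔQ = 19.82791 − 5.26667 = 14.56124; wedge = 177.53331 − 21 = 156.53331.
The triangle = ½ × 14.56124 × 156.53331 = $1139.66 thousand.

$1139.66 thousand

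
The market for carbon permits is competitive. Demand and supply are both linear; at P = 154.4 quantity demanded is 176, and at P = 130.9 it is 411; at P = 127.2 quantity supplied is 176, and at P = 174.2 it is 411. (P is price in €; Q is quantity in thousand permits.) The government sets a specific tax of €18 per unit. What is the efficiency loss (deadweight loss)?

€540 thousand

Demand slope = (130.9 − 154.4)/(411 − 176) = −0.1, so P = 172 − 0.1Q.
Supply slope = (174.2 − 127.2)/(411 − 176) = 0.2, so P = 92 + 0.2Q.
Competitive equilibrium: 172 − 0.1Q = 92 + 0.2Q → Q* = 266.6667, P* = 145.3333.
With the tax, the buyer price exceeds the seller price by 18: (172 − 0.1Q) − (92 + 0.2Q) = 18 → Q' = 206.6667.
ΔQ = 266.6667 − 206.6667 = 60; the wedge equals the tax, 18.
Deadweight loss = ½ × 60 × 18 = €540 thousand.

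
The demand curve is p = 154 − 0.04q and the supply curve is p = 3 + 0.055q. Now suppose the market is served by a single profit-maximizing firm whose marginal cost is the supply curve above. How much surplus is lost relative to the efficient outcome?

Competitive equilibrium: 154 − 0.04q = 3 + 0.055q → q* = 1589.47368, p* = 90.42105.
Marginal revenue: MR = 154 − 0.08q. Set MR = MC: 154 − 0.08q = 3 + 0.055q → q_m = 1118.51852.
Price p_m = 154 − 0.04·1118.51852 = 109.25926; MC(q_m) = 3 + 0.055·1118.51852 = 64.51852.
Competitive q* = 1589.47368, so Δq = 470.95516; wedge = 109.25926 − 64.51852 = 44.74074.
Deadweight loss = ½ × 470.95516 × 44.74074 = 10535.44.

10535.44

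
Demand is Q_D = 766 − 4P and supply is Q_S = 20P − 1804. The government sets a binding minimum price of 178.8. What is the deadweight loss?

12343.87

In inverse form: demand P = 191.5 − 0.25Q, supply P = 90.2 + 0.05Q.
Competitive equilibrium: 191.5 − 0.25Q = 90.2 + 0.05Q → Q* = 337.6667, P* = 107.0833.
At the floor P = 178.8, quantity demanded = (191.5 − 178.8)/0.25 = 50.8.
Sellers' marginal cost at Q' = 50.8: 90.2 + 0.05·50.8 = 92.74.
ΔQ = 337.6667 − 50.8 = 286.8667; wedge = 178.8 − 92.74 = 86.06.
The triangle = ½ × 286.8667 × 86.06 = 12343.87.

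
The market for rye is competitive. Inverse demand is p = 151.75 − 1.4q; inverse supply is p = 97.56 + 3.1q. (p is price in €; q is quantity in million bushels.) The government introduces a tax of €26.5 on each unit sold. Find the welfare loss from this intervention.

Competitive equilibrium: 151.75 − 1.4q = 97.56 + 3.1q → q* = 12.0422, p* = 134.8909.
With the tax, the buyer price exceeds the seller price by 26.5: (151.75 − 1.4q) − (97.56 + 3.1q) = 26.5 → q' = 6.1533.
Δq = 12.0422 − 6.1533 = 5.8889; the wedge equals the tax, 26.5.
DWL = ½ × 5.8889 × 26.5 = €78.03 million.

€78.03 million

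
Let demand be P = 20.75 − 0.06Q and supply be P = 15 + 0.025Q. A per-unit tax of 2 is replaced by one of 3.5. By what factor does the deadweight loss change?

Competitive equilibrium: 20.75 − 0.06Q = 15 + 0.025Q → Q* = 67.6471, P* = 16.6912.
For a per-unit tax t: ΔQ = t/0.085, so DWL = ½·t·(t/0.085) = t²/0.17.
At t = 2: DWL = 23.529. At t = 3.5: DWL = 72.059.
Ratio = (3.5/2)² = 3.0625.

3.0625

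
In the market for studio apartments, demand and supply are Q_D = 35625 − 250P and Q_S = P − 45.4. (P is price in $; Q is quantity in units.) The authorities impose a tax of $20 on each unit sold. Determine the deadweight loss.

In inverse form: demand P = 142.5 − 0.004Q, supply P = 45.4 + Q.
Competitive equilibrium: 142.5 − 0.004Q = 45.4 + Q → Q* = 96.7131, P* = 142.1131.
With the tax, the buyer price exceeds the seller price by 20: (142.5 − 0.004Q) − (45.4 + Q) = 20 → Q' = 76.7928.
ΔQ = 96.7131 − 76.7928 = 19.9203; the wedge equals the tax, 20.
DWL = ½ × 19.9203 × 20 = $199.20.

$199.20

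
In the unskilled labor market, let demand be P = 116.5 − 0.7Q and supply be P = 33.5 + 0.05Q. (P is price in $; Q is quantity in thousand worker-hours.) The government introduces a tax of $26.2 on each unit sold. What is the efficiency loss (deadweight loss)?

$457.63 thousand

Competitive equilibrium: 116.5 − 0.7Q = 33.5 + 0.05Q → Q* = 110.6667, P* = 39.0333.
With the tax, the buyer price exceeds the seller price by 26.2: (116.5 − 0.7Q) − (33.5 + 0.05Q) = 26.2 → Q' = 75.7333.
ΔQ = 110.6667 − 75.7333 = 34.9334; the wedge equals the tax, 26.2.
Deadweight loss = ½ × 34.9334 × 26.2 = $457.63 thousand.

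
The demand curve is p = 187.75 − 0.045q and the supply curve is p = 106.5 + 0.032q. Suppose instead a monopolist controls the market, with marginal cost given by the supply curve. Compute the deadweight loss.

Competitive equilibrium: 187.75 − 0.045q = 106.5 + 0.032q → q* = 1055.19481, p* = 140.26623.
Marginal revenue: MR = 187.75 − 0.09q. Set MR = MC: 187.75 − 0.09q = 106.5 + 0.032q → q_m = 665.98361.
Price p_m = 187.75 − 0.045·665.98361 = 157.78074; MC(q_m) = 106.5 + 0.032·665.98361 = 127.81148.
Competitive q* = 1055.19481, so Δq = 389.2112; wedge = 157.78074 − 127.81148 = 29.96926.
DWL = ½ × 389.2112 × 29.96926 = 5832.19.

5832.19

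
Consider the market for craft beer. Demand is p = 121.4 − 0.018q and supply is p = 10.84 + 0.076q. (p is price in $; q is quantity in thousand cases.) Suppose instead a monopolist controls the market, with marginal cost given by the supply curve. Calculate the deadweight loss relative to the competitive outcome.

$1679.37 thousand

Competitive equilibrium: 121.4 − 0.018q = 10.84 + 0.076q → q* = 1176.1702, p* = 100.2289.
Marginal revenue: MR = 121.4 − 0.036q. Set MR = MC: 121.4 − 0.036q = 10.84 + 0.076q → q_m = 987.1429.
Price p_m = 121.4 − 0.018·987.1429 = 103.6314; MC(q_m) = 10.84 + 0.076·987.1429 = 85.8629.
Competitive q* = 1176.1702, so Δq = 189.0273; wedge = 103.6314 − 85.8629 = 17.7685.
DWL = ½ × 189.0273 × 17.7685 = $1679.37 thousand.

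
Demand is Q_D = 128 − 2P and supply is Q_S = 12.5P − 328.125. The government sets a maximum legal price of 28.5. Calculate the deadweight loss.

396.18

In inverse form: demand P = 64 − 0.5Q, supply P = 26.25 + 0.08Q.
Competitive equilibrium: 64 − 0.5Q = 26.25 + 0.08Q → Q* = 65.0862, P* = 31.4569.
At the ceiling P = 28.5, quantity supplied = (28.5 − 26.25)/0.08 = 28.125.
Willingness to pay at Q' = 28.125: 64 − 0.5·28.125 = 49.9375.
ΔQ = 65.0862 − 28.125 = 36.9612; wedge = 49.9375 − 28.5 = 21.4375.
DWL = ½ × 36.9612 × 21.4375 = 396.18.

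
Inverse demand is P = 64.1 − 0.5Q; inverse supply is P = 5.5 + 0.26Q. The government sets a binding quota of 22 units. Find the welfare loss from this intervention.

Competitive equilibrium: 64.1 − 0.5Q = 5.5 + 0.26Q → Q* = 77.1053, P* = 25.5474.
At Q = 22: demand price = 64.1 − 0.5·22 = 53.1; supply price = 5.5 + 0.26·22 = 11.22.
ΔQ = 77.1053 − 22 = 55.1053; wedge = 53.1 − 11.22 = 41.88.
DWL = ½ × 55.1053 × 41.88 = 1153.90.

1153.90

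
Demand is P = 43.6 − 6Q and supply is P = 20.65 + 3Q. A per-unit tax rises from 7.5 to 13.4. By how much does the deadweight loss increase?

Competitive equilibrium: 43.6 − 6Q = 20.65 + 3Q → Q* = 2.55, P* = 28.3.
For a per-unit tax t: ΔQ = t/9, so DWL = ½·t·(t/9) = t²/18.
At t = 7.5: DWL = 3.125. At t = 13.4: DWL = 9.976.
Increase = 9.976 − 3.125 = 6.85.

6.85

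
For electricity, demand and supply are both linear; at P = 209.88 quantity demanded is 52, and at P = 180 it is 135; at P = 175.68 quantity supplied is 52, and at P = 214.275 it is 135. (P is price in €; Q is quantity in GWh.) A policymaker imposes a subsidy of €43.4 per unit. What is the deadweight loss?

Demand slope = (180 − 209.88)/(135 − 52) = −0.36, so P = 228.6 − 0.36Q.
Supply slope = (214.275 − 175.68)/(135 − 52) = 0.465, so P = 151.5 + 0.465Q.
Competitive equilibrium: 228.6 − 0.36Q = 151.5 + 0.465Q → Q* = 93.4545, P* = 194.9564.
The subsidy lowers effective supply by 43.4: P = 108.1 + 0.465Q.
New quantity: 228.6 − 0.36Q = 108.1 + 0.465Q → Q' = 146.0606.
Overproduction ΔQ = 146.0606 − 93.4545 = 52.6061; wedge = subsidy = 43.4.
Welfare loss = ½ × 52.6061 × 43.4 = €1141.55.

€1141.55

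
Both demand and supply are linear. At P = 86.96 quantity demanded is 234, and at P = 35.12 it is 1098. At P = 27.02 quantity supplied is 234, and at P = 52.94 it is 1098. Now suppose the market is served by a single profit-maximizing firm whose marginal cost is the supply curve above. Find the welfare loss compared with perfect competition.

5832

Demand slope = (35.12 − 86.96)/(1098 − 234) = −0.06, so P = 101 − 0.06Q.
Supply slope = (52.94 − 27.02)/(1098 − 234) = 0.03, so P = 20 + 0.03Q.
Competitive equilibrium: 101 − 0.06Q = 20 + 0.03Q → Q* = 900, P* = 47.
Marginal revenue: MR = 101 − 0.12Q. Set MR = MC: 101 − 0.12Q = 20 + 0.03Q → Q_m = 540.
Price P_m = 101 − 0.06·540 = 68.6; MC(Q_m) = 20 + 0.03·540 = 36.2.
Competitive Q* = 900, so ΔQ = 360; wedge = 68.6 − 36.2 = 32.4.
Deadweight loss = ½ × 360 × 32.4 = 5832.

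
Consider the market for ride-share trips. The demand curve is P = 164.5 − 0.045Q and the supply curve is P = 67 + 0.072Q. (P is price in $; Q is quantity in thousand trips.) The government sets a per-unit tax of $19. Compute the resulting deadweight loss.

$1542.74 thousand

Competitive equilibrium: 164.5 − 0.045Q = 67 + 0.072Q → Q* = 833.33333, P* = 127.
With the tax, the buyer price exceeds the seller price by 19: (164.5 − 0.045Q) − (67 + 0.072Q) = 19 → Q' = 670.94017.
ΔQ = 833.33333 − 670.94017 = 162.39316; the wedge equals the tax, 19.
Welfare loss = ½ × 162.39316 × 19 = $1542.74 thousand.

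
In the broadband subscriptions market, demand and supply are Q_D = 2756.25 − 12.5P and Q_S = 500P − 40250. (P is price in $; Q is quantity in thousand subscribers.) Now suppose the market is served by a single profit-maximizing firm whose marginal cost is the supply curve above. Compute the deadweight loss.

$29144.87 thousand

In inverse form: demand P = 220.5 − 0.08Q, supply P = 80.5 + 0.002Q.
Competitive equilibrium: 220.5 − 0.08Q = 80.5 + 0.002Q → Q* = 1707.3171, P* = 83.9146.
Marginal revenue: MR = 220.5 − 0.16Q. Set MR = MC: 220.5 − 0.16Q = 80.5 + 0.002Q → Q_m = 864.1975.
Price P_m = 220.5 − 0.08·864.1975 = 151.3642; MC(Q_m) = 80.5 + 0.002·864.1975 = 82.2284.
Competitive Q* = 1707.3171, so ΔQ = 843.1196; wedge = 151.3642 − 82.2284 = 69.1358.
DWL = ½ × 843.1196 × 69.1358 = $29144.87 thousand.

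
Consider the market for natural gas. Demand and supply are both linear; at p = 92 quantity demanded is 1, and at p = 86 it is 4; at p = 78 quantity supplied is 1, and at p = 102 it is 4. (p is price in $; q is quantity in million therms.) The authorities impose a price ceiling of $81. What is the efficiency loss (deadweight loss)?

$5.25 million

Demand slope = (86 − 92)/(4 − 1) = −2, so p = 94 − 2q.
Supply slope = (102 − 78)/(4 − 1) = 8, so p = 70 + 8q.
Competitive equilibrium: 94 − 2q = 70 + 8q → q* = 2.4, p* = 89.2.
At the ceiling p = 81, quantity supplied = (81 − 70)/8 = 1.375.
Willingness to pay at q' = 1.375: 94 − 2·1.375 = 91.25.
Δq = 2.4 − 1.375 = 1.025; wedge = 91.25 − 81 = 10.25.
DWL = ½ × 1.025 × 10.25 = $5.25 million.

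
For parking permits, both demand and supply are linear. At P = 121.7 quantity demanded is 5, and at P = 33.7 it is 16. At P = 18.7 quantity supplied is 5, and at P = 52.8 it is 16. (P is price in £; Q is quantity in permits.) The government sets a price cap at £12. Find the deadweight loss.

Demand slope = (33.7 − 121.7)/(16 − 5) = −8, so P = 161.7 − 8Q.
Supply slope = (52.8 − 18.7)/(16 − 5) = 3.1, so P = 3.2 + 3.1Q.
Competitive equilibrium: 161.7 − 8Q = 3.2 + 3.1Q → Q* = 14.2793, P* = 47.4658.
At the ceiling P = 12, quantity supplied = (12 − 3.2)/3.1 = 2.8387.
Willingness to pay at Q' = 2.8387: 161.7 − 8·2.8387 = 138.9904.
ΔQ = 14.2793 − 2.8387 = 11.4406; wedge = 138.9904 − 12 = 126.9904.
The triangle = ½ × 11.4406 × 126.9904 = £726.42.

£726.42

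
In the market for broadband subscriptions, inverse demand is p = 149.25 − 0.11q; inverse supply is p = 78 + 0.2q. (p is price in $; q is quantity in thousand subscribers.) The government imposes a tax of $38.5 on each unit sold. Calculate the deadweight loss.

Competitive equilibrium: 149.25 − 0.11q = 78 + 0.2q → q* = 229.83871, p* = 123.96774.
With the tax, the buyer price exceeds the seller price by 38.5: (149.25 − 0.11q) − (78 + 0.2q) = 38.5 → q' = 105.64516.
Δq = 229.83871 − 105.64516 = 124.19355; the wedge equals the tax, 38.5.
DWL = ½ × 124.19355 × 38.5 = $2390.73 thousand.

$2390.73 thousand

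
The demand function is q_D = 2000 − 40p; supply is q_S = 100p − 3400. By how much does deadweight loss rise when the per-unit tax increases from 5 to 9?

800

In inverse form: demand p = 50 − 0.025q, supply p = 34 + 0.01q.
Competitive equilibrium: 50 − 0.025q = 34 + 0.01q → q* = 457.1429, p* = 38.5714.
For a per-unit tax t: Δq = t/0.035, so DWL = ½·t·(t/0.035) = t²/0.07.
At t = 5: DWL = 357.143. At t = 9: DWL = 1157.143.
Increase = 1157.143 − 357.143 = 800.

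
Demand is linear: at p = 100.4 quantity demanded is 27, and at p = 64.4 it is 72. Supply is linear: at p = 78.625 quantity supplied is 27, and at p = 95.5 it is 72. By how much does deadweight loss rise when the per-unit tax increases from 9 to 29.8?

Demand slope = (64.4 − 100.4)/(72 − 27) = −0.8, so p = 122 − 0.8q.
Supply slope = (95.5 − 78.625)/(72 − 27) = 0.375, so p = 68.5 + 0.375q.
Competitive equilibrium: 122 − 0.8q = 68.5 + 0.375q → q* = 45.5319, p* = 85.5745.
For a per-unit tax t: Δq = t/1.175, so DWL = ½·t·(t/1.175) = t²/2.35.
At t = 9: DWL = 34.468. At t = 29.8: DWL = 377.889.
Increase = 377.889 − 34.468 = 343.42.

343.42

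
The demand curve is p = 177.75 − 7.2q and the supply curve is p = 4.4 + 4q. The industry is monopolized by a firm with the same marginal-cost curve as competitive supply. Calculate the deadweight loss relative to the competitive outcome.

205.41

Competitive equilibrium: 177.75 − 7.2q = 4.4 + 4q → q* = 15.4777, p* = 66.3107.
Marginal revenue: MR = 177.75 − 14.4q. Set MR = MC: 177.75 − 14.4q = 4.4 + 4q → q_m = 9.4212.
Price p_m = 177.75 − 7.2·9.4212 = 109.9174; MC(q_m) = 4.4 + 4·9.4212 = 42.0848.
Competitive q* = 15.4777, so Δq = 6.0565; wedge = 109.9174 − 42.0848 = 67.8326.
DWL = ½ × 6.0565 × 67.8326 = 205.41.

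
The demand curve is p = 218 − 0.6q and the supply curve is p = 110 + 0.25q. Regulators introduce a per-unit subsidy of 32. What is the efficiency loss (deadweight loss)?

602.35

Competitive equilibrium: 218 − 0.6q = 110 + 0.25q → q* = 127.0588, p* = 141.7647.
The subsidy lowers effective supply by 32: p = 78 + 0.25q.
New quantity: 218 − 0.6q = 78 + 0.25q → q' = 164.7059.
Overproduction Δq = 164.7059 − 127.0588 = 37.6471; wedge = subsidy = 32.
DWL = ½ × 37.6471 × 32 = 602.35.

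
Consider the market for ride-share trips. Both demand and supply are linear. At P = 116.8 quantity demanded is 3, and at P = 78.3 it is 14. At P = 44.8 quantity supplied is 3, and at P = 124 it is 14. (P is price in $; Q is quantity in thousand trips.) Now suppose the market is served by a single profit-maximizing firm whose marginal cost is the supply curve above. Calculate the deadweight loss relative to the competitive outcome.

Demand slope = (78.3 − 116.8)/(14 − 3) = −3.5, so P = 127.3 − 3.5Q.
Supply slope = (124 − 44.8)/(14 − 3) = 7.2, so P = 23.2 + 7.2Q.
Competitive equilibrium: 127.3 − 3.5Q = 23.2 + 7.2Q → Q* = 9.729, P* = 93.2486.
Marginal revenue: MR = 127.3 − 7Q. Set MR = MC: 127.3 − 7Q = 23.2 + 7.2Q → Q_m = 7.331.
Price P_m = 127.3 − 3.5·7.331 = 101.6415; MC(Q_m) = 23.2 + 7.2·7.331 = 75.9832.
Competitive Q* = 9.729, so ΔQ = 2.398; wedge = 101.6415 − 75.9832 = 25.6583.
Welfare loss = ½ × 2.398 × 25.6583 = $30.76 thousand.

$30.76 thousand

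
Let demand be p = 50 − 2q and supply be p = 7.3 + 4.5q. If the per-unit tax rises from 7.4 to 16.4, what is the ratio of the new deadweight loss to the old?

Competitive equilibrium: 50 − 2q = 7.3 + 4.5q → q* = 6.5692, p* = 36.8615.
For a per-unit tax t: Δq = t/6.5, so DWL = ½·t·(t/6.5) = t²/13.
At t = 7.4: DWL = 4.212. At t = 16.4: DWL = 20.689.
Ratio = (16.4/7.4)² = 4.912.

4.912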